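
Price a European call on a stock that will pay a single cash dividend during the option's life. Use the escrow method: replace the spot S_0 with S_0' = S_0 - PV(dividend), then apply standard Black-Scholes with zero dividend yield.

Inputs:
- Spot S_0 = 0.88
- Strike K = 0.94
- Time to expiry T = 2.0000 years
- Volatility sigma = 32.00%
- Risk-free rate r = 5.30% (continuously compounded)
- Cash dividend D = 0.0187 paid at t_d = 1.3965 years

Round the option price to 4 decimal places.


Answer: Price = 0.1616

Derivation:
PV(D) = D * exp(-r * t_d) = 0.0187 * 0.92865823 = 0.01736591
S_0' = S_0 - PV(D) = 0.8800 - 0.01736591 = 0.86263409
d1 = (ln(S_0'/K) + (r + sigma^2/2)*T) / (sigma*sqrt(T)) = 0.27071302
d2 = d1 - sigma*sqrt(T) = -0.18183532
exp(-rT) = 0.89942465
N(d1) = 0.60669412; N(d2) = 0.42785598
C = S_0' * N(d1) - K * exp(-rT) * N(d2) = 0.86263409 * 0.60669412 - 0.9400 * 0.89942465 * 0.42785598 = 0.1616


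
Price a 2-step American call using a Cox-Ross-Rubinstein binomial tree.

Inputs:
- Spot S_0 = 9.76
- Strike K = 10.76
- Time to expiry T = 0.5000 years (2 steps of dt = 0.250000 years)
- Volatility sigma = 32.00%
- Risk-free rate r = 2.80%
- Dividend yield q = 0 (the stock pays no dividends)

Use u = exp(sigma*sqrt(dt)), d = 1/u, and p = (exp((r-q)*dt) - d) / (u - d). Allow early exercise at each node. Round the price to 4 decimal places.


Answer: Price = V(0,0) = 0.6140

Derivation:
dt = T/N = 0.250000
u = exp(sigma*sqrt(dt)) = 1.173511; d = 1/u = 0.852144
p = (exp((r-q)*dt) - d) / (u - d) = 0.481943
Discount per step: exp(-r*dt) = 0.993024
Stock lattice S(k, i) with i counting down-moves:
  k=0: S(0,0) = 9.7600
  k=1: S(1,0) = 11.4535; S(1,1) = 8.3169
  k=2: S(2,0) = 13.4408; S(2,1) = 9.7600; S(2,2) = 7.0872
Terminal payoffs V(N, i) = max(S_T - K, 0):
  V(2,0) = 2.680767; V(2,1) = 0.000000; V(2,2) = 0.000000
Backward induction: V(k, i) = exp(-r*dt) * [p * V(k+1, i) + (1-p) * V(k+1, i+1)]; then take max(V_cont, immediate exercise) for American.
  V(1,0) = exp(-r*dt) * [p*2.680767 + (1-p)*0.000000] = 1.282966; exercise = 0.693466; V(1,0) = max -> 1.282966
  V(1,1) = exp(-r*dt) * [p*0.000000 + (1-p)*0.000000] = 0.000000; exercise = 0.000000; V(1,1) = max -> 0.000000
  V(0,0) = exp(-r*dt) * [p*1.282966 + (1-p)*0.000000] = 0.614004; exercise = 0.000000; V(0,0) = max -> 0.614004


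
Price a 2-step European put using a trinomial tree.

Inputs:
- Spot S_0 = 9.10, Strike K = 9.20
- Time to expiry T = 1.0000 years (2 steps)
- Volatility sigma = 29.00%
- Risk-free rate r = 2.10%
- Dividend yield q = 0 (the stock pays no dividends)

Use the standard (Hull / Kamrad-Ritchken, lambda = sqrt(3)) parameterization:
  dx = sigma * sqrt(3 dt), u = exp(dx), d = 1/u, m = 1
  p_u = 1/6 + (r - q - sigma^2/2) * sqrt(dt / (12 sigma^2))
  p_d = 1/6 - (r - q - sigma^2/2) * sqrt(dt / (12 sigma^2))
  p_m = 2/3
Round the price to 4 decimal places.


dt = T/N = 0.500000; dx = sigma*sqrt(3*dt) = 0.355176
u = exp(dx) = 1.426432; d = 1/u = 0.701050
p_u = 0.151850, p_m = 0.666667, p_d = 0.181483
Discount per step: exp(-r*dt) = 0.989555
Stock lattice S(k, j) with j the centered position index:
  k=0: S(0,+0) = 9.1000
  k=1: S(1,-1) = 6.3796; S(1,+0) = 9.1000; S(1,+1) = 12.9805
  k=2: S(2,-2) = 4.4724; S(2,-1) = 6.3796; S(2,+0) = 9.1000; S(2,+1) = 12.9805; S(2,+2) = 18.5158
Terminal payoffs V(N, j) = max(K - S_T, 0):
  V(2,-2) = 4.727612; V(2,-1) = 2.820445; V(2,+0) = 0.100000; V(2,+1) = 0.000000; V(2,+2) = 0.000000
Backward induction: V(k, j) = exp(-r*dt) * [p_u * V(k+1, j+1) + p_m * V(k+1, j) + p_d * V(k+1, j-1)]
  V(1,-1) = exp(-r*dt) * [p_u*0.100000 + p_m*2.820445 + p_d*4.727612] = 2.724704
  V(1,+0) = exp(-r*dt) * [p_u*0.000000 + p_m*0.100000 + p_d*2.820445] = 0.572487
  V(1,+1) = exp(-r*dt) * [p_u*0.000000 + p_m*0.000000 + p_d*0.100000] = 0.017959
  V(0,+0) = exp(-r*dt) * [p_u*0.017959 + p_m*0.572487 + p_d*2.724704] = 0.869694

Answer: Price = V(0,0) = 0.8697


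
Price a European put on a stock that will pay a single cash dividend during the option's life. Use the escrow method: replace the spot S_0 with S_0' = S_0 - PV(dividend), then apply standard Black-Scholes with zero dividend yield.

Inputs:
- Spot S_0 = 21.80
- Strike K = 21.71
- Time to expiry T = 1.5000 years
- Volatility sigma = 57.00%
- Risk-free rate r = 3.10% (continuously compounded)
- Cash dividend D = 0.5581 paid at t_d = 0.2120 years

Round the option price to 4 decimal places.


Answer: Price = 5.4702

Derivation:
PV(D) = D * exp(-r * t_d) = 0.5581 * 0.99344955 = 0.55444419
S_0' = S_0 - PV(D) = 21.8000 - 0.55444419 = 21.24555581
d1 = (ln(S_0'/K) + (r + sigma^2/2)*T) / (sigma*sqrt(T)) = 0.38468413
d2 = d1 - sigma*sqrt(T) = -0.31342045
exp(-rT) = 0.95456456
N(-d1) = 0.35023573; N(-d2) = 0.62301937
P = K * exp(-rT) * N(-d2) - S_0' * N(-d1) = 21.7100 * 0.95456456 * 0.62301937 - 21.24555581 * 0.35023573 = 5.4702


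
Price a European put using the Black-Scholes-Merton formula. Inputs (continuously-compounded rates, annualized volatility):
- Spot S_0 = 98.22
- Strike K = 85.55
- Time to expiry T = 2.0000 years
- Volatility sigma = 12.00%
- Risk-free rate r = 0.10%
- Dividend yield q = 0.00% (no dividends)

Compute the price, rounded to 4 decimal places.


Answer: Price = 1.7815

Derivation:
d1 = (ln(S/K) + (r - q + 0.5*sigma^2) * T) / (sigma * sqrt(T)) = 0.91045219
d2 = d1 - sigma * sqrt(T) = 0.74074656
exp(-rT) = 0.99800200; exp(-qT) = 1.00000000
P = K * exp(-rT) * N(-d2) - S_0 * exp(-qT) * N(-d1)
N(-d1) = 0.18129204; N(-d2) = 0.22942356
P = 85.5500 * 0.99800200 * 0.22942356 - 98.2200 * 1.00000000 * 0.18129204 = 1.7815


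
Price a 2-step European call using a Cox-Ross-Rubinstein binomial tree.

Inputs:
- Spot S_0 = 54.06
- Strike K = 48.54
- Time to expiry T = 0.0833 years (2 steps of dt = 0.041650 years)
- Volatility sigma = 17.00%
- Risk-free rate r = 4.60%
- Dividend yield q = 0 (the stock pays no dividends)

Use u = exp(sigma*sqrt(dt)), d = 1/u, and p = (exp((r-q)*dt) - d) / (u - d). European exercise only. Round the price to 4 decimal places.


Answer: Price = V(0,0) = 5.7056

Derivation:
dt = T/N = 0.041650
u = exp(sigma*sqrt(dt)) = 1.035303; d = 1/u = 0.965901
p = (exp((r-q)*dt) - d) / (u - d) = 0.518960
Discount per step: exp(-r*dt) = 0.998086
Stock lattice S(k, i) with i counting down-moves:
  k=0: S(0,0) = 54.0600
  k=1: S(1,0) = 55.9685; S(1,1) = 52.2166
  k=2: S(2,0) = 57.9443; S(2,1) = 54.0600; S(2,2) = 50.4361
Terminal payoffs V(N, i) = max(S_T - K, 0):
  V(2,0) = 9.404338; V(2,1) = 5.520000; V(2,2) = 1.896051
Backward induction: V(k, i) = exp(-r*dt) * [p * V(k+1, i) + (1-p) * V(k+1, i+1)].
  V(1,0) = exp(-r*dt) * [p*9.404338 + (1-p)*5.520000] = 7.521390
  V(1,1) = exp(-r*dt) * [p*5.520000 + (1-p)*1.896051] = 3.769505
  V(0,0) = exp(-r*dt) * [p*7.521390 + (1-p)*3.769505] = 5.705640


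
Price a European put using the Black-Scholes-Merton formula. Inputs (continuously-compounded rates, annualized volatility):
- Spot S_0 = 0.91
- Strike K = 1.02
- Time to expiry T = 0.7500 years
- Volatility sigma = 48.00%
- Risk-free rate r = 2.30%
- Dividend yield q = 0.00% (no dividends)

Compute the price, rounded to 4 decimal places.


Answer: Price = 0.2079

Derivation:
d1 = (ln(S/K) + (r - q + 0.5*sigma^2) * T) / (sigma * sqrt(T)) = -0.02517080
d2 = d1 - sigma * sqrt(T) = -0.44086300
exp(-rT) = 0.98289793; exp(-qT) = 1.00000000
P = K * exp(-rT) * N(-d2) - S_0 * exp(-qT) * N(-d1)
N(-d1) = 0.51004064; N(-d2) = 0.67034391
P = 1.0200 * 0.98289793 * 0.67034391 - 0.9100 * 1.00000000 * 0.51004064 = 0.2079


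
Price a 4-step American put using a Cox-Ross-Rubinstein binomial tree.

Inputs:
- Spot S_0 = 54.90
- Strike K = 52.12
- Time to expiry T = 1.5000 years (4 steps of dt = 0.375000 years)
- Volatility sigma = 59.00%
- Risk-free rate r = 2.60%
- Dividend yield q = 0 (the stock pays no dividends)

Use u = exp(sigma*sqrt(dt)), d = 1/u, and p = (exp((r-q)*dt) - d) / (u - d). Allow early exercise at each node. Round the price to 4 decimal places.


Answer: Price = V(0,0) = 12.2587

Derivation:
dt = T/N = 0.375000
u = exp(sigma*sqrt(dt)) = 1.435194; d = 1/u = 0.696770
p = (exp((r-q)*dt) - d) / (u - d) = 0.423913
Discount per step: exp(-r*dt) = 0.990297
Stock lattice S(k, i) with i counting down-moves:
  k=0: S(0,0) = 54.9000
  k=1: S(1,0) = 78.7921; S(1,1) = 38.2527
  k=2: S(2,0) = 113.0820; S(2,1) = 54.9000; S(2,2) = 26.6533
  k=3: S(3,0) = 162.2945; S(3,1) = 78.7921; S(3,2) = 38.2527; S(3,3) = 18.5712
  k=4: S(4,0) = 232.9240; S(4,1) = 113.0820; S(4,2) = 54.9000; S(4,3) = 26.6533; S(4,4) = 12.9399
Terminal payoffs V(N, i) = max(K - S_T, 0):
  V(4,0) = 0.000000; V(4,1) = 0.000000; V(4,2) = 0.000000; V(4,3) = 25.466676; V(4,4) = 39.180115
Backward induction: V(k, i) = exp(-r*dt) * [p * V(k+1, i) + (1-p) * V(k+1, i+1)]; then take max(V_cont, immediate exercise) for American.
  V(3,0) = exp(-r*dt) * [p*0.000000 + (1-p)*0.000000] = 0.000000; exercise = 0.000000; V(3,0) = max -> 0.000000
  V(3,1) = exp(-r*dt) * [p*0.000000 + (1-p)*0.000000] = 0.000000; exercise = 0.000000; V(3,1) = max -> 0.000000
  V(3,2) = exp(-r*dt) * [p*0.000000 + (1-p)*25.466676] = 14.528665; exercise = 13.867320; V(3,2) = max -> 14.528665
  V(3,3) = exp(-r*dt) * [p*25.466676 + (1-p)*39.180115] = 33.043059; exercise = 33.548760; V(3,3) = max -> 33.548760
  V(2,0) = exp(-r*dt) * [p*0.000000 + (1-p)*0.000000] = 0.000000; exercise = 0.000000; V(2,0) = max -> 0.000000
  V(2,1) = exp(-r*dt) * [p*0.000000 + (1-p)*14.528665] = 8.288561; exercise = 0.000000; V(2,1) = max -> 8.288561
  V(2,2) = exp(-r*dt) * [p*14.528665 + (1-p)*33.548760] = 25.238608; exercise = 25.466676; V(2,2) = max -> 25.466676
  V(1,0) = exp(-r*dt) * [p*0.000000 + (1-p)*8.288561] = 4.728600; exercise = 0.000000; V(1,0) = max -> 4.728600
  V(1,1) = exp(-r*dt) * [p*8.288561 + (1-p)*25.466676] = 18.008205; exercise = 13.867320; V(1,1) = max -> 18.008205
  V(0,0) = exp(-r*dt) * [p*4.728600 + (1-p)*18.008205] = 12.258696; exercise = 0.000000; V(0,0) = max -> 12.258696


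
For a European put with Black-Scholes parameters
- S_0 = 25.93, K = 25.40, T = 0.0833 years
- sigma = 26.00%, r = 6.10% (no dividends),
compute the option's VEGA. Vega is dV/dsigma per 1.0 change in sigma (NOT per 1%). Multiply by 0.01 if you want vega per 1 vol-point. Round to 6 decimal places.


d1 = 0.3804379903; d2 = 0.3053974679
phi(d1) = 0.3710920754; exp(-qT) = 1.0000000000; exp(-rT) = 0.9949315880
Vega = S * exp(-qT) * phi(d1) * sqrt(T) = 25.9300 * 1.0000000000 * 0.3710920754 * 0.2886173938 = 2.777197

Answer: Vega = 2.777197


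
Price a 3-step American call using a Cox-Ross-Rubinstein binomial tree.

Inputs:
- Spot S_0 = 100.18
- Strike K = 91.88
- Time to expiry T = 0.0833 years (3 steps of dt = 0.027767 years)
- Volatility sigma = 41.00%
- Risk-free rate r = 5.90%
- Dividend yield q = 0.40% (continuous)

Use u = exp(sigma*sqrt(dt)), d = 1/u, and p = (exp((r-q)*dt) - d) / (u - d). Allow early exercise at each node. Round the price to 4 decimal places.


dt = T/N = 0.027767
u = exp(sigma*sqrt(dt)) = 1.070708; d = 1/u = 0.933962
p = (exp((r-q)*dt) - d) / (u - d) = 0.494103
Discount per step: exp(-r*dt) = 0.998363
Stock lattice S(k, i) with i counting down-moves:
  k=0: S(0,0) = 100.1800
  k=1: S(1,0) = 107.2635; S(1,1) = 93.5643
  k=2: S(2,0) = 114.8478; S(2,1) = 100.1800; S(2,2) = 87.3855
  k=3: S(3,0) = 122.9684; S(3,1) = 107.2635; S(3,2) = 93.5643; S(3,3) = 81.6147
Terminal payoffs V(N, i) = max(S_T - K, 0):
  V(3,0) = 31.088419; V(3,1) = 15.383480; V(3,2) = 1.684300; V(3,3) = 0.000000
Backward induction: V(k, i) = exp(-r*dt) * [p * V(k+1, i) + (1-p) * V(k+1, i+1)]; then take max(V_cont, immediate exercise) for American.
  V(2,0) = exp(-r*dt) * [p*31.088419 + (1-p)*15.383480] = 23.105457; exercise = 22.967814; V(2,0) = max -> 23.105457
  V(2,1) = exp(-r*dt) * [p*15.383480 + (1-p)*1.684300] = 8.439272; exercise = 8.300000; V(2,1) = max -> 8.439272
  V(2,2) = exp(-r*dt) * [p*1.684300 + (1-p)*0.000000] = 0.830856; exercise = 0.000000; V(2,2) = max -> 0.830856
  V(1,0) = exp(-r*dt) * [p*23.105457 + (1-p)*8.439272] = 15.660205; exercise = 15.383480; V(1,0) = max -> 15.660205
  V(1,1) = exp(-r*dt) * [p*8.439272 + (1-p)*0.830856] = 4.582685; exercise = 1.684300; V(1,1) = max -> 4.582685
  V(0,0) = exp(-r*dt) * [p*15.660205 + (1-p)*4.582685] = 10.039662; exercise = 8.300000; V(0,0) = max -> 10.039662

Answer: Price = V(0,0) = 10.0397


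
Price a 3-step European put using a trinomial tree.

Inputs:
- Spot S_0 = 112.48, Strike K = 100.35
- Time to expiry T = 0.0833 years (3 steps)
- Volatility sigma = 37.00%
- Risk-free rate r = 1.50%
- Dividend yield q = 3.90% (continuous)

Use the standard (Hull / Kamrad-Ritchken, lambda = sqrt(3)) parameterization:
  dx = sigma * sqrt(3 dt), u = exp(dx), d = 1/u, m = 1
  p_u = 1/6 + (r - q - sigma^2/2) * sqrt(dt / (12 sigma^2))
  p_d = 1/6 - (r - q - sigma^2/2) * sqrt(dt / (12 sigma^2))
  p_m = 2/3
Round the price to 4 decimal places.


dt = T/N = 0.027767; dx = sigma*sqrt(3*dt) = 0.106788
u = exp(dx) = 1.112699; d = 1/u = 0.898716
p_u = 0.154647, p_m = 0.666667, p_d = 0.178686
Discount per step: exp(-r*dt) = 0.999584
Stock lattice S(k, j) with j the centered position index:
  k=0: S(0,+0) = 112.4800
  k=1: S(1,-1) = 101.0876; S(1,+0) = 112.4800; S(1,+1) = 125.1564
  k=2: S(2,-2) = 90.8490; S(2,-1) = 101.0876; S(2,+0) = 112.4800; S(2,+1) = 125.1564; S(2,+2) = 139.2613
  k=3: S(3,-3) = 81.6474; S(3,-2) = 90.8490; S(3,-1) = 101.0876; S(3,+0) = 112.4800; S(3,+1) = 125.1564; S(3,+2) = 139.2613; S(3,+3) = 154.9559
Terminal payoffs V(N, j) = max(K - S_T, 0):
  V(3,-3) = 18.702588; V(3,-2) = 9.501021; V(3,-1) = 0.000000; V(3,+0) = 0.000000; V(3,+1) = 0.000000; V(3,+2) = 0.000000; V(3,+3) = 0.000000
Backward induction: V(k, j) = exp(-r*dt) * [p_u * V(k+1, j+1) + p_m * V(k+1, j) + p_d * V(k+1, j-1)]
  V(2,-2) = exp(-r*dt) * [p_u*0.000000 + p_m*9.501021 + p_d*18.702588] = 9.671873
  V(2,-1) = exp(-r*dt) * [p_u*0.000000 + p_m*0.000000 + p_d*9.501021] = 1.696991
  V(2,+0) = exp(-r*dt) * [p_u*0.000000 + p_m*0.000000 + p_d*0.000000] = 0.000000
  V(2,+1) = exp(-r*dt) * [p_u*0.000000 + p_m*0.000000 + p_d*0.000000] = 0.000000
  V(2,+2) = exp(-r*dt) * [p_u*0.000000 + p_m*0.000000 + p_d*0.000000] = 0.000000
  V(1,-1) = exp(-r*dt) * [p_u*0.000000 + p_m*1.696991 + p_d*9.671873] = 2.858364
  V(1,+0) = exp(-r*dt) * [p_u*0.000000 + p_m*0.000000 + p_d*1.696991] = 0.303102
  V(1,+1) = exp(-r*dt) * [p_u*0.000000 + p_m*0.000000 + p_d*0.000000] = 0.000000
  V(0,+0) = exp(-r*dt) * [p_u*0.000000 + p_m*0.303102 + p_d*2.858364] = 0.712521

Answer: Price = V(0,0) = 0.7125


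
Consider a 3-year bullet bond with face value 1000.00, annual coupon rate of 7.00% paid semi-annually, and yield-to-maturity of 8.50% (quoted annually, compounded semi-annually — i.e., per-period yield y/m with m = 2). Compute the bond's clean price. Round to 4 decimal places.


Answer: Price = 961.0020

Derivation:
Coupon per period c = face * coupon_rate / m = 35.000000
Periods per year m = 2; per-period yield y/m = 0.042500
Number of cashflows N = 6
Cashflows (t years, CF_t, discount factor 1/(1+y/m)^(m*t), PV):
  t = 0.5000: CF_t = 35.000000, DF = 0.959233, PV = 33.573141
  t = 1.0000: CF_t = 35.000000, DF = 0.920127, PV = 32.204452
  t = 1.5000: CF_t = 35.000000, DF = 0.882616, PV = 30.891561
  t = 2.0000: CF_t = 35.000000, DF = 0.846634, PV = 29.632193
  t = 2.5000: CF_t = 35.000000, DF = 0.812119, PV = 28.424166
  t = 3.0000: CF_t = 1035.000000, DF = 0.779011, PV = 806.276437
Price P = sum_t PV_t = 961.001950


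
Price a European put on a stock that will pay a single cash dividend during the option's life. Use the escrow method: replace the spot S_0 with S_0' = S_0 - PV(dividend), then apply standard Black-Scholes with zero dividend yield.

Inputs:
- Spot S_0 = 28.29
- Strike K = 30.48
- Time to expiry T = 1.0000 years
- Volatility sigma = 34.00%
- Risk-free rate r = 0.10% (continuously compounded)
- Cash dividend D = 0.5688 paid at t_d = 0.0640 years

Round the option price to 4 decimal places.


Answer: Price = 5.4375

Derivation:
PV(D) = D * exp(-r * t_d) = 0.5688 * 0.99993600 = 0.56876360
S_0' = S_0 - PV(D) = 28.2900 - 0.56876360 = 27.72123640
d1 = (ln(S_0'/K) + (r + sigma^2/2)*T) / (sigma*sqrt(T)) = -0.10609398
d2 = d1 - sigma*sqrt(T) = -0.44609398
exp(-rT) = 0.99900050
N(-d1) = 0.54224611; N(-d2) = 0.67223532
P = K * exp(-rT) * N(-d2) - S_0' * N(-d1) = 30.4800 * 0.99900050 * 0.67223532 - 27.72123640 * 0.54224611 = 5.4375


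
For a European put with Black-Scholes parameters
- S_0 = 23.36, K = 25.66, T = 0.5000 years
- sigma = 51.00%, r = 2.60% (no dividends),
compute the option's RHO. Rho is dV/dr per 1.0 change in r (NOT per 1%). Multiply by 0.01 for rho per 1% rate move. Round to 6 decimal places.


Answer: Rho = -8.322202

Derivation:
d1 = -0.0440436051; d2 = -0.4046680635
phi(d1) = 0.3985555261; exp(-qT) = 1.0000000000; exp(-rT) = 0.9870841350
N(-d2) = 0.6571392398
Rho = -K*T*exp(-rT)*N(-d2) = -25.6600 * 0.5000 * 0.9870841350 * 0.6571392398 = -8.322202


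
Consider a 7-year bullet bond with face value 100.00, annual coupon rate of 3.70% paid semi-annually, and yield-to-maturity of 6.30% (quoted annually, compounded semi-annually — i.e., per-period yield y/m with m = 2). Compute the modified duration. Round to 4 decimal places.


Coupon per period c = face * coupon_rate / m = 1.850000
Periods per year m = 2; per-period yield y/m = 0.031500
Number of cashflows N = 14
Cashflows (t years, CF_t, discount factor 1/(1+y/m)^(m*t), PV):
  t = 0.5000: CF_t = 1.850000, DF = 0.969462, PV = 1.793505
  t = 1.0000: CF_t = 1.850000, DF = 0.939856, PV = 1.738734
  t = 1.5000: CF_t = 1.850000, DF = 0.911155, PV = 1.685637
  t = 2.0000: CF_t = 1.850000, DF = 0.883330, PV = 1.634161
  t = 2.5000: CF_t = 1.850000, DF = 0.856355, PV = 1.584257
  t = 3.0000: CF_t = 1.850000, DF = 0.830204, PV = 1.535877
  t = 3.5000: CF_t = 1.850000, DF = 0.804851, PV = 1.488974
  t = 4.0000: CF_t = 1.850000, DF = 0.780272, PV = 1.443504
  t = 4.5000: CF_t = 1.850000, DF = 0.756444, PV = 1.399422
  t = 5.0000: CF_t = 1.850000, DF = 0.733344, PV = 1.356686
  t = 5.5000: CF_t = 1.850000, DF = 0.710949, PV = 1.315256
  t = 6.0000: CF_t = 1.850000, DF = 0.689238, PV = 1.275090
  t = 6.5000: CF_t = 1.850000, DF = 0.668190, PV = 1.236152
  t = 7.0000: CF_t = 101.850000, DF = 0.647785, PV = 65.976881
Price P = sum_t PV_t = 85.464134
First compute Macaulay numerator sum_t t * PV_t:
  t * PV_t at t = 0.5000: 0.896752
  t * PV_t at t = 1.0000: 1.738734
  t * PV_t at t = 1.5000: 2.528455
  t * PV_t at t = 2.0000: 3.268322
  t * PV_t at t = 2.5000: 3.960642
  t * PV_t at t = 3.0000: 4.607630
  t * PV_t at t = 3.5000: 5.211409
  t * PV_t at t = 4.0000: 5.774014
  t * PV_t at t = 4.5000: 6.297398
  t * PV_t at t = 5.0000: 6.783431
  t * PV_t at t = 5.5000: 7.233906
  t * PV_t at t = 6.0000: 7.650542
  t * PV_t at t = 6.5000: 8.034985
  t * PV_t at t = 7.0000: 461.838167
Macaulay duration D = 525.824388 / 85.464134 = 6.152574
Modified duration = D / (1 + y/m) = 6.152574 / (1 + 0.031500) = 5.964686

Answer: Modified duration = 5.9647


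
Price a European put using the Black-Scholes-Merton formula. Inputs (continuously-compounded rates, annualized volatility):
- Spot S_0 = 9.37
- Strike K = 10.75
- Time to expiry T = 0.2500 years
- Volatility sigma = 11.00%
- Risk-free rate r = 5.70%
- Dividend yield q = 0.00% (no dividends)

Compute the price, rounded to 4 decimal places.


d1 = (ln(S/K) + (r - q + 0.5*sigma^2) * T) / (sigma * sqrt(T)) = -2.21145742
d2 = d1 - sigma * sqrt(T) = -2.26645742
exp(-rT) = 0.98585105; exp(-qT) = 1.00000000
P = K * exp(-rT) * N(-d2) - S_0 * exp(-qT) * N(-d1)
N(-d1) = 0.98649791; N(-d2) = 0.98828830
P = 10.7500 * 0.98585105 * 0.98828830 - 9.3700 * 1.00000000 * 0.98649791 = 1.2303

Answer: Price = 1.2303


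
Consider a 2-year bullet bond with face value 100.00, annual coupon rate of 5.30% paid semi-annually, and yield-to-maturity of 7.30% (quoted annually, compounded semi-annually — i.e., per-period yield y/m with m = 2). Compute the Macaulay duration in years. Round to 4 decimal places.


Answer: Macaulay duration = 1.9222 years

Derivation:
Coupon per period c = face * coupon_rate / m = 2.650000
Periods per year m = 2; per-period yield y/m = 0.036500
Number of cashflows N = 4
Cashflows (t years, CF_t, discount factor 1/(1+y/m)^(m*t), PV):
  t = 0.5000: CF_t = 2.650000, DF = 0.964785, PV = 2.556681
  t = 1.0000: CF_t = 2.650000, DF = 0.930811, PV = 2.466648
  t = 1.5000: CF_t = 2.650000, DF = 0.898033, PV = 2.379786
  t = 2.0000: CF_t = 102.650000, DF = 0.866409, PV = 88.936847
Price P = sum_t PV_t = 96.339963
Macaulay numerator sum_t t * PV_t:
  t * PV_t at t = 0.5000: 1.278341
  t * PV_t at t = 1.0000: 2.466648
  t * PV_t at t = 1.5000: 3.569679
  t * PV_t at t = 2.0000: 177.873694
Macaulay duration D = (sum_t t * PV_t) / P = 185.188362 / 96.339963 = 1.922238


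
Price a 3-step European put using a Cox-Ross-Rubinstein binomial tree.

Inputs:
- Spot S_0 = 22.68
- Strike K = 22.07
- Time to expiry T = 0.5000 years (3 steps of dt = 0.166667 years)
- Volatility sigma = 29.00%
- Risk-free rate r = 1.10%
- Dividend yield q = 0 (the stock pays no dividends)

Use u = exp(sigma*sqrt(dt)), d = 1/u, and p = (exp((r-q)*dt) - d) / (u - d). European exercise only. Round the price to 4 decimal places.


Answer: Price = V(0,0) = 1.6187

Derivation:
dt = T/N = 0.166667
u = exp(sigma*sqrt(dt)) = 1.125685; d = 1/u = 0.888348
p = (exp((r-q)*dt) - d) / (u - d) = 0.478168
Discount per step: exp(-r*dt) = 0.998168
Stock lattice S(k, i) with i counting down-moves:
  k=0: S(0,0) = 22.6800
  k=1: S(1,0) = 25.5305; S(1,1) = 20.1477
  k=2: S(2,0) = 28.7394; S(2,1) = 22.6800; S(2,2) = 17.8982
  k=3: S(3,0) = 32.3515; S(3,1) = 25.5305; S(3,2) = 20.1477; S(3,3) = 15.8998
Terminal payoffs V(N, i) = max(K - S_T, 0):
  V(3,0) = 0.000000; V(3,1) = 0.000000; V(3,2) = 1.922273; V(3,3) = 6.170185
Backward induction: V(k, i) = exp(-r*dt) * [p * V(k+1, i) + (1-p) * V(k+1, i+1)].
  V(2,0) = exp(-r*dt) * [p*0.000000 + (1-p)*0.000000] = 0.000000
  V(2,1) = exp(-r*dt) * [p*0.000000 + (1-p)*1.922273] = 1.001266
  V(2,2) = exp(-r*dt) * [p*1.922273 + (1-p)*6.170185] = 4.131388
  V(1,0) = exp(-r*dt) * [p*0.000000 + (1-p)*1.001266] = 0.521535
  V(1,1) = exp(-r*dt) * [p*1.001266 + (1-p)*4.131388] = 2.629837
  V(0,0) = exp(-r*dt) * [p*0.521535 + (1-p)*2.629837] = 1.618744


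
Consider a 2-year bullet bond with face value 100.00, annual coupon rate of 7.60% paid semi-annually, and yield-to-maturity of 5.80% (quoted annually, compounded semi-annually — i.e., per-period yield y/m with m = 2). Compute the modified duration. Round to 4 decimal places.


Coupon per period c = face * coupon_rate / m = 3.800000
Periods per year m = 2; per-period yield y/m = 0.029000
Number of cashflows N = 4
Cashflows (t years, CF_t, discount factor 1/(1+y/m)^(m*t), PV):
  t = 0.5000: CF_t = 3.800000, DF = 0.971817, PV = 3.692906
  t = 1.0000: CF_t = 3.800000, DF = 0.944429, PV = 3.588830
  t = 1.5000: CF_t = 3.800000, DF = 0.917812, PV = 3.487687
  t = 2.0000: CF_t = 103.800000, DF = 0.891946, PV = 92.583982
Price P = sum_t PV_t = 103.353404
First compute Macaulay numerator sum_t t * PV_t:
  t * PV_t at t = 0.5000: 1.846453
  t * PV_t at t = 1.0000: 3.588830
  t * PV_t at t = 1.5000: 5.231530
  t * PV_t at t = 2.0000: 185.167963
Macaulay duration D = 195.834776 / 103.353404 = 1.894807
Modified duration = D / (1 + y/m) = 1.894807 / (1 + 0.029000) = 1.841406

Answer: Modified duration = 1.8414


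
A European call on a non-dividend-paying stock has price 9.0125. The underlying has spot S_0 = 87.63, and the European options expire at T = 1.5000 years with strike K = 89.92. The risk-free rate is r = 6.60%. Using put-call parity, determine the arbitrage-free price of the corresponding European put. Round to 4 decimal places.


Put-call parity: C - P = S_0 * exp(-qT) - K * exp(-rT).
S_0 * exp(-qT) = 87.6300 * 1.00000000 = 87.63000000
K * exp(-rT) = 89.9200 * 0.90574271 = 81.44438431
P = C - S*exp(-qT) + K*exp(-rT)
P = 9.0125 - 87.63000000 + 81.44438431 = 2.8269

Answer: Put price = 2.8269


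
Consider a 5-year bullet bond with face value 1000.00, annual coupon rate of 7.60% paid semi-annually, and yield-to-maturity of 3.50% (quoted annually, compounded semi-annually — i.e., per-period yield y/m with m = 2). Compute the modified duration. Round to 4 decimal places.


Answer: Modified duration = 4.2490

Derivation:
Coupon per period c = face * coupon_rate / m = 38.000000
Periods per year m = 2; per-period yield y/m = 0.017500
Number of cashflows N = 10
Cashflows (t years, CF_t, discount factor 1/(1+y/m)^(m*t), PV):
  t = 0.5000: CF_t = 38.000000, DF = 0.982801, PV = 37.346437
  t = 1.0000: CF_t = 38.000000, DF = 0.965898, PV = 36.704115
  t = 1.5000: CF_t = 38.000000, DF = 0.949285, PV = 36.072841
  t = 2.0000: CF_t = 38.000000, DF = 0.932959, PV = 35.452423
  t = 2.5000: CF_t = 38.000000, DF = 0.916913, PV = 34.842676
  t = 3.0000: CF_t = 38.000000, DF = 0.901143, PV = 34.243417
  t = 3.5000: CF_t = 38.000000, DF = 0.885644, PV = 33.654463
  t = 4.0000: CF_t = 38.000000, DF = 0.870412, PV = 33.075640
  t = 4.5000: CF_t = 38.000000, DF = 0.855441, PV = 32.506771
  t = 5.0000: CF_t = 1038.000000, DF = 0.840729, PV = 872.676286
Price P = sum_t PV_t = 1186.575070
First compute Macaulay numerator sum_t t * PV_t:
  t * PV_t at t = 0.5000: 18.673219
  t * PV_t at t = 1.0000: 36.704115
  t * PV_t at t = 1.5000: 54.109261
  t * PV_t at t = 2.0000: 70.904846
  t * PV_t at t = 2.5000: 87.106691
  t * PV_t at t = 3.0000: 102.730250
  t * PV_t at t = 3.5000: 117.790622
  t * PV_t at t = 4.0000: 132.302559
  t * PV_t at t = 4.5000: 146.280471
  t * PV_t at t = 5.0000: 4363.381429
Macaulay duration D = 5129.983463 / 1186.575070 = 4.323353
Modified duration = D / (1 + y/m) = 4.323353 / (1 + 0.017500) = 4.248996


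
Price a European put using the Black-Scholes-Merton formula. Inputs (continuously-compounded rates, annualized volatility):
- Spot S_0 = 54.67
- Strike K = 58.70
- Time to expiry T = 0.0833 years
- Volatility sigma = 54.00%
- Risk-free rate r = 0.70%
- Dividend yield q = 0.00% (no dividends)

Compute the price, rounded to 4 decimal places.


Answer: Price = 5.8713

Derivation:
d1 = (ln(S/K) + (r - q + 0.5*sigma^2) * T) / (sigma * sqrt(T)) = -0.37468786
d2 = d1 - sigma * sqrt(T) = -0.53054125
exp(-rT) = 0.99941707; exp(-qT) = 1.00000000
P = K * exp(-rT) * N(-d2) - S_0 * exp(-qT) * N(-d1)
N(-d1) = 0.64605369; N(-d2) = 0.70213164
P = 58.7000 * 0.99941707 * 0.70213164 - 54.6700 * 1.00000000 * 0.64605369 = 5.8713


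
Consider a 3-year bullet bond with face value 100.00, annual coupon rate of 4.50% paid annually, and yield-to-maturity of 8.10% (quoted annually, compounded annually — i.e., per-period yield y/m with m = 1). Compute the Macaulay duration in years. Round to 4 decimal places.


Coupon per period c = face * coupon_rate / m = 4.500000
Periods per year m = 1; per-period yield y/m = 0.081000
Number of cashflows N = 3
Cashflows (t years, CF_t, discount factor 1/(1+y/m)^(m*t), PV):
  t = 1.0000: CF_t = 4.500000, DF = 0.925069, PV = 4.162812
  t = 2.0000: CF_t = 4.500000, DF = 0.855753, PV = 3.850890
  t = 3.0000: CF_t = 104.500000, DF = 0.791631, PV = 82.725463
Price P = sum_t PV_t = 90.739166
Macaulay numerator sum_t t * PV_t:
  t * PV_t at t = 1.0000: 4.162812
  t * PV_t at t = 2.0000: 7.701780
  t * PV_t at t = 3.0000: 248.176390
Macaulay duration D = (sum_t t * PV_t) / P = 260.040983 / 90.739166 = 2.865808

Answer: Macaulay duration = 2.8658 years


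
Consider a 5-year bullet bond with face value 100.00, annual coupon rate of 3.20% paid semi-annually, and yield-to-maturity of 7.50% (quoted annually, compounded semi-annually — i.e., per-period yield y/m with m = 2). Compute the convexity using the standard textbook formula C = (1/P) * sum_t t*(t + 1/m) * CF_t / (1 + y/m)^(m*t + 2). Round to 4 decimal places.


Coupon per period c = face * coupon_rate / m = 1.600000
Periods per year m = 2; per-period yield y/m = 0.037500
Number of cashflows N = 10
Cashflows (t years, CF_t, discount factor 1/(1+y/m)^(m*t), PV):
  t = 0.5000: CF_t = 1.600000, DF = 0.963855, PV = 1.542169
  t = 1.0000: CF_t = 1.600000, DF = 0.929017, PV = 1.486428
  t = 1.5000: CF_t = 1.600000, DF = 0.895438, PV = 1.432701
  t = 2.0000: CF_t = 1.600000, DF = 0.863073, PV = 1.380917
  t = 2.5000: CF_t = 1.600000, DF = 0.831878, PV = 1.331004
  t = 3.0000: CF_t = 1.600000, DF = 0.801810, PV = 1.282896
  t = 3.5000: CF_t = 1.600000, DF = 0.772829, PV = 1.236526
  t = 4.0000: CF_t = 1.600000, DF = 0.744895, PV = 1.191832
  t = 4.5000: CF_t = 1.600000, DF = 0.717971, PV = 1.148754
  t = 5.0000: CF_t = 101.600000, DF = 0.692020, PV = 70.309281
Price P = sum_t PV_t = 82.342507
Convexity numerator sum_t t*(t + 1/m) * CF_t / (1+y/m)^(m*t + 2):
  t = 0.5000: term = 0.716351
  t = 1.0000: term = 2.071375
  t = 1.5000: term = 3.993013
  t = 2.0000: term = 6.414479
  t = 2.5000: term = 9.273945
  t = 3.0000: term = 12.514239
  t = 3.5000: term = 16.082556
  t = 4.0000: term = 19.930190
  t = 4.5000: term = 24.012277
  t = 5.0000: term = 1796.259745
Convexity = (1/P) * sum = 1891.268168 / 82.342507 = 22.968309

Answer: Convexity = 22.9683


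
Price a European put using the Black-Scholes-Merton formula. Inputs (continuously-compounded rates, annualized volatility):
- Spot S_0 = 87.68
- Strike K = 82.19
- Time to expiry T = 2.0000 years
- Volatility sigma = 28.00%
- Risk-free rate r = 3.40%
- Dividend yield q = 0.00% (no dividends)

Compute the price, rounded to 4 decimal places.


Answer: Price = 8.1667

Derivation:
d1 = (ln(S/K) + (r - q + 0.5*sigma^2) * T) / (sigma * sqrt(T)) = 0.53300745
d2 = d1 - sigma * sqrt(T) = 0.13702765
exp(-rT) = 0.93426047; exp(-qT) = 1.00000000
P = K * exp(-rT) * N(-d2) - S_0 * exp(-qT) * N(-d1)
N(-d1) = 0.29701421; N(-d2) = 0.44550447
P = 82.1900 * 0.93426047 * 0.44550447 - 87.6800 * 1.00000000 * 0.29701421 = 8.1667


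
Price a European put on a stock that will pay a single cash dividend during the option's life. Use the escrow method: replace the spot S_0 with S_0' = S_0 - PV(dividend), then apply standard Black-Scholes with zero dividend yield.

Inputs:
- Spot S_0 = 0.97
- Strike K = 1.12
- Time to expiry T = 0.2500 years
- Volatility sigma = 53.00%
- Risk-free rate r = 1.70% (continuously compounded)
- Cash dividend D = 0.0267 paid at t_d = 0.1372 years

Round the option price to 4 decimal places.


Answer: Price = 0.2152

Derivation:
PV(D) = D * exp(-r * t_d) = 0.0267 * 0.99767032 = 0.02663780
S_0' = S_0 - PV(D) = 0.9700 - 0.02663780 = 0.94336220
d1 = (ln(S_0'/K) + (r + sigma^2/2)*T) / (sigma*sqrt(T)) = -0.49913645
d2 = d1 - sigma*sqrt(T) = -0.76413645
exp(-rT) = 0.99575902
N(-d1) = 0.69115837; N(-d2) = 0.77760703
P = K * exp(-rT) * N(-d2) - S_0' * N(-d1) = 1.1200 * 0.99575902 * 0.77760703 - 0.94336220 * 0.69115837 = 0.2152


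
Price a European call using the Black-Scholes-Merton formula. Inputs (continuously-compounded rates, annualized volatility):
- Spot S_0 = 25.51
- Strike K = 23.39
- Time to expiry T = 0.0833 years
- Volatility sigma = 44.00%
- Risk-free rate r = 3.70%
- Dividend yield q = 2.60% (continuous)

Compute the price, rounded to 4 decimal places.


d1 = (ln(S/K) + (r - q + 0.5*sigma^2) * T) / (sigma * sqrt(T)) = 0.75392114
d2 = d1 - sigma * sqrt(T) = 0.62692948
exp(-rT) = 0.99692264; exp(-qT) = 0.99783654
C = S_0 * exp(-qT) * N(d1) - K * exp(-rT) * N(d2)
N(d1) = 0.77455171; N(d2) = 0.73464727
C = 25.5100 * 0.99783654 * 0.77455171 - 23.3900 * 0.99692264 * 0.73464727 = 2.5855

Answer: Price = 2.5855


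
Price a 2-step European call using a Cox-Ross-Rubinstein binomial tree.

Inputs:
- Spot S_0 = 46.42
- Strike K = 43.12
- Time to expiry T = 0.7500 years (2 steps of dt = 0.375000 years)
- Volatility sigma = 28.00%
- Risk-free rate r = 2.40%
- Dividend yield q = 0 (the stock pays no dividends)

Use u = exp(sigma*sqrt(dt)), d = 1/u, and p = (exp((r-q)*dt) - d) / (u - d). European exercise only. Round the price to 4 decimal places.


Answer: Price = V(0,0) = 6.7358

Derivation:
dt = T/N = 0.375000
u = exp(sigma*sqrt(dt)) = 1.187042; d = 1/u = 0.842430
p = (exp((r-q)*dt) - d) / (u - d) = 0.483473
Discount per step: exp(-r*dt) = 0.991040
Stock lattice S(k, i) with i counting down-moves:
  k=0: S(0,0) = 46.4200
  k=1: S(1,0) = 55.1025; S(1,1) = 39.1056
  k=2: S(2,0) = 65.4089; S(2,1) = 46.4200; S(2,2) = 32.9438
Terminal payoffs V(N, i) = max(S_T - K, 0):
  V(2,0) = 22.288941; V(2,1) = 3.300000; V(2,2) = 0.000000
Backward induction: V(k, i) = exp(-r*dt) * [p * V(k+1, i) + (1-p) * V(k+1, i+1)].
  V(1,0) = exp(-r*dt) * [p*22.288941 + (1-p)*3.300000] = 12.368817
  V(1,1) = exp(-r*dt) * [p*3.300000 + (1-p)*0.000000] = 1.581166
  V(0,0) = exp(-r*dt) * [p*12.368817 + (1-p)*1.581166] = 6.735807


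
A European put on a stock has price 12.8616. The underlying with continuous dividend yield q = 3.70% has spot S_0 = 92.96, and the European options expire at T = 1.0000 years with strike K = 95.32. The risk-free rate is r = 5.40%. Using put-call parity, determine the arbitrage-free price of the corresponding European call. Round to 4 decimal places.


Answer: Call price = 12.1357

Derivation:
Put-call parity: C - P = S_0 * exp(-qT) - K * exp(-rT).
S_0 * exp(-qT) = 92.9600 * 0.96367614 = 89.58333354
K * exp(-rT) = 95.3200 * 0.94743211 = 90.30922839
C = P + S*exp(-qT) - K*exp(-rT)
C = 12.8616 + 89.58333354 - 90.30922839 = 12.1357


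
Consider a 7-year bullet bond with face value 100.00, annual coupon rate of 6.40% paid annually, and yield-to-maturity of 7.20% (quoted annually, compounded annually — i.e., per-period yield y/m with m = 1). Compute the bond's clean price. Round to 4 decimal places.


Answer: Price = 95.7185

Derivation:
Coupon per period c = face * coupon_rate / m = 6.400000
Periods per year m = 1; per-period yield y/m = 0.072000
Number of cashflows N = 7
Cashflows (t years, CF_t, discount factor 1/(1+y/m)^(m*t), PV):
  t = 1.0000: CF_t = 6.400000, DF = 0.932836, PV = 5.970149
  t = 2.0000: CF_t = 6.400000, DF = 0.870183, PV = 5.569169
  t = 3.0000: CF_t = 6.400000, DF = 0.811738, PV = 5.195120
  t = 4.0000: CF_t = 6.400000, DF = 0.757218, PV = 4.846194
  t = 5.0000: CF_t = 6.400000, DF = 0.706360, PV = 4.520704
  t = 6.0000: CF_t = 6.400000, DF = 0.658918, PV = 4.217074
  t = 7.0000: CF_t = 106.400000, DF = 0.614662, PV = 65.400058
Price P = sum_t PV_t = 95.718469


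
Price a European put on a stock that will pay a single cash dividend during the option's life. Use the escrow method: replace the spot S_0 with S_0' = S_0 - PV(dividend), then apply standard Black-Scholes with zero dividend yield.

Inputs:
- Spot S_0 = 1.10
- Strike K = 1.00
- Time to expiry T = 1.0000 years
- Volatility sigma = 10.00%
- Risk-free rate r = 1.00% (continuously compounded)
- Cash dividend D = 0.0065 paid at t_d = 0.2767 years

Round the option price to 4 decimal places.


PV(D) = D * exp(-r * t_d) = 0.0065 * 0.99723682 = 0.00648204
S_0' = S_0 - PV(D) = 1.1000 - 0.00648204 = 1.09351796
d1 = (ln(S_0'/K) + (r + sigma^2/2)*T) / (sigma*sqrt(T)) = 1.04399986
d2 = d1 - sigma*sqrt(T) = 0.94399986
exp(-rT) = 0.99004983
N(-d1) = 0.14824273; N(-d2) = 0.17258486
P = K * exp(-rT) * N(-d2) - S_0' * N(-d1) = 1.0000 * 0.99004983 * 0.17258486 - 1.09351796 * 0.14824273 = 0.0088

Answer: Price = 0.0088


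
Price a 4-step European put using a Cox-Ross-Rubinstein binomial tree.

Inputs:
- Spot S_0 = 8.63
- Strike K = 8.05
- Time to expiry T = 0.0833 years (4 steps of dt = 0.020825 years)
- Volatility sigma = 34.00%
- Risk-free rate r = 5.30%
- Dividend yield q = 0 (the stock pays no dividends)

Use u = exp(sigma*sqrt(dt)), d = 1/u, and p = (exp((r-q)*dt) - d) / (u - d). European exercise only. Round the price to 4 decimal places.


Answer: Price = V(0,0) = 0.1167

Derivation:
dt = T/N = 0.020825
u = exp(sigma*sqrt(dt)) = 1.050289; d = 1/u = 0.952119
p = (exp((r-q)*dt) - d) / (u - d) = 0.498986
Discount per step: exp(-r*dt) = 0.998897
Stock lattice S(k, i) with i counting down-moves:
  k=0: S(0,0) = 8.6300
  k=1: S(1,0) = 9.0640; S(1,1) = 8.2168
  k=2: S(2,0) = 9.5198; S(2,1) = 8.6300; S(2,2) = 7.8234
  k=3: S(3,0) = 9.9985; S(3,1) = 9.0640; S(3,2) = 8.2168; S(3,3) = 7.4488
  k=4: S(4,0) = 10.5014; S(4,1) = 9.5198; S(4,2) = 8.6300; S(4,3) = 7.8234; S(4,4) = 7.0921
Terminal payoffs V(N, i) = max(K - S_T, 0):
  V(4,0) = 0.000000; V(4,1) = 0.000000; V(4,2) = 0.000000; V(4,3) = 0.226636; V(4,4) = 0.957877
Backward induction: V(k, i) = exp(-r*dt) * [p * V(k+1, i) + (1-p) * V(k+1, i+1)].
  V(3,0) = exp(-r*dt) * [p*0.000000 + (1-p)*0.000000] = 0.000000
  V(3,1) = exp(-r*dt) * [p*0.000000 + (1-p)*0.000000] = 0.000000
  V(3,2) = exp(-r*dt) * [p*0.000000 + (1-p)*0.226636] = 0.113423
  V(3,3) = exp(-r*dt) * [p*0.226636 + (1-p)*0.957877] = 0.592345
  V(2,0) = exp(-r*dt) * [p*0.000000 + (1-p)*0.000000] = 0.000000
  V(2,1) = exp(-r*dt) * [p*0.000000 + (1-p)*0.113423] = 0.056764
  V(2,2) = exp(-r*dt) * [p*0.113423 + (1-p)*0.592345] = 0.352980
  V(1,0) = exp(-r*dt) * [p*0.000000 + (1-p)*0.056764] = 0.028408
  V(1,1) = exp(-r*dt) * [p*0.056764 + (1-p)*0.352980] = 0.204946
  V(0,0) = exp(-r*dt) * [p*0.028408 + (1-p)*0.204946] = 0.116727


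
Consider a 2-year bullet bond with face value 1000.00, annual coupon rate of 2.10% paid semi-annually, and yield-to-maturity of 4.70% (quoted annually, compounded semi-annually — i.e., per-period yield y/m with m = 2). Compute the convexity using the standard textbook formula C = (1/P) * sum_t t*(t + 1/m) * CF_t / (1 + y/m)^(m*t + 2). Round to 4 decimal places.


Answer: Convexity = 4.6718

Derivation:
Coupon per period c = face * coupon_rate / m = 10.500000
Periods per year m = 2; per-period yield y/m = 0.023500
Number of cashflows N = 4
Cashflows (t years, CF_t, discount factor 1/(1+y/m)^(m*t), PV):
  t = 0.5000: CF_t = 10.500000, DF = 0.977040, PV = 10.258915
  t = 1.0000: CF_t = 10.500000, DF = 0.954606, PV = 10.023366
  t = 1.5000: CF_t = 10.500000, DF = 0.932688, PV = 9.793226
  t = 2.0000: CF_t = 1010.500000, DF = 0.911273, PV = 920.841598
Price P = sum_t PV_t = 950.917105
Convexity numerator sum_t t*(t + 1/m) * CF_t / (1+y/m)^(m*t + 2):
  t = 0.5000: term = 4.896613
  t = 1.0000: term = 14.352553
  t = 1.5000: term = 28.046025
  t = 2.0000: term = 4395.206053
Convexity = (1/P) * sum = 4442.501244 / 950.917105 = 4.671807


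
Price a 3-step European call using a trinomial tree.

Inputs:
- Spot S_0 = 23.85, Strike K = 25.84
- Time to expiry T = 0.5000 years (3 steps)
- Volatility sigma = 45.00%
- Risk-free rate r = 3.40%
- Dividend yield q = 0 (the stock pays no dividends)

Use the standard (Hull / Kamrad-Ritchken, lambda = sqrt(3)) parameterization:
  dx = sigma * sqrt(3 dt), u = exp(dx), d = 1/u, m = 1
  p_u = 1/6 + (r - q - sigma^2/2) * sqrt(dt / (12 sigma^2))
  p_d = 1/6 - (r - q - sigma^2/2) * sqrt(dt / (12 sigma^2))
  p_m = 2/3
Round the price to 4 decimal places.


dt = T/N = 0.166667; dx = sigma*sqrt(3*dt) = 0.318198
u = exp(dx) = 1.374648; d = 1/u = 0.727459
p_u = 0.149054, p_m = 0.666667, p_d = 0.184279
Discount per step: exp(-r*dt) = 0.994349
Stock lattice S(k, j) with j the centered position index:
  k=0: S(0,+0) = 23.8500
  k=1: S(1,-1) = 17.3499; S(1,+0) = 23.8500; S(1,+1) = 32.7854
  k=2: S(2,-2) = 12.6213; S(2,-1) = 17.3499; S(2,+0) = 23.8500; S(2,+1) = 32.7854; S(2,+2) = 45.0684
  k=3: S(3,-3) = 9.1815; S(3,-2) = 12.6213; S(3,-1) = 17.3499; S(3,+0) = 23.8500; S(3,+1) = 32.7854; S(3,+2) = 45.0684; S(3,+3) = 61.9531
Terminal payoffs V(N, j) = max(S_T - K, 0):
  V(3,-3) = 0.000000; V(3,-2) = 0.000000; V(3,-1) = 0.000000; V(3,+0) = 0.000000; V(3,+1) = 6.945366; V(3,+2) = 19.228354; V(3,+3) = 36.113145
Backward induction: V(k, j) = exp(-r*dt) * [p_u * V(k+1, j+1) + p_m * V(k+1, j) + p_d * V(k+1, j-1)]
  V(2,-2) = exp(-r*dt) * [p_u*0.000000 + p_m*0.000000 + p_d*0.000000] = 0.000000
  V(2,-1) = exp(-r*dt) * [p_u*0.000000 + p_m*0.000000 + p_d*0.000000] = 0.000000
  V(2,+0) = exp(-r*dt) * [p_u*6.945366 + p_m*0.000000 + p_d*0.000000] = 1.029388
  V(2,+1) = exp(-r*dt) * [p_u*19.228354 + p_m*6.945366 + p_d*0.000000] = 7.453957
  V(2,+2) = exp(-r*dt) * [p_u*36.113145 + p_m*19.228354 + p_d*6.945366] = 19.371529
  V(1,-1) = exp(-r*dt) * [p_u*1.029388 + p_m*0.000000 + p_d*0.000000] = 0.152568
  V(1,+0) = exp(-r*dt) * [p_u*7.453957 + p_m*1.029388 + p_d*0.000000] = 1.787149
  V(1,+1) = exp(-r*dt) * [p_u*19.371529 + p_m*7.453957 + p_d*1.029388] = 8.000945
  V(0,+0) = exp(-r*dt) * [p_u*8.000945 + p_m*1.787149 + p_d*0.152568] = 2.398494

Answer: Price = V(0,0) = 2.3985


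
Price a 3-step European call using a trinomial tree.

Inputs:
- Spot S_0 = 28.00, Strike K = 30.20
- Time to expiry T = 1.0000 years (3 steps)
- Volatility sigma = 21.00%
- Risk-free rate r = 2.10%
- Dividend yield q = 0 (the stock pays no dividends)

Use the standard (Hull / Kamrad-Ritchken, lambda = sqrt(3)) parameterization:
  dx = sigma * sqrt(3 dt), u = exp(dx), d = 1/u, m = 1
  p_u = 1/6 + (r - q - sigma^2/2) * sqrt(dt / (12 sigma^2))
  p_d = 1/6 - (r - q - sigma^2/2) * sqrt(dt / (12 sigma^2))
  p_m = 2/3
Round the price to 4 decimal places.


dt = T/N = 0.333333; dx = sigma*sqrt(3*dt) = 0.210000
u = exp(dx) = 1.233678; d = 1/u = 0.810584
p_u = 0.165833, p_m = 0.666667, p_d = 0.167500
Discount per step: exp(-r*dt) = 0.993024
Stock lattice S(k, j) with j the centered position index:
  k=0: S(0,+0) = 28.0000
  k=1: S(1,-1) = 22.6964; S(1,+0) = 28.0000; S(1,+1) = 34.5430
  k=2: S(2,-2) = 18.3973; S(2,-1) = 22.6964; S(2,+0) = 28.0000; S(2,+1) = 34.5430; S(2,+2) = 42.6149
  k=3: S(3,-3) = 14.9126; S(3,-2) = 18.3973; S(3,-1) = 22.6964; S(3,+0) = 28.0000; S(3,+1) = 34.5430; S(3,+2) = 42.6149; S(3,+3) = 52.5731
Terminal payoffs V(N, j) = max(S_T - K, 0):
  V(3,-3) = 0.000000; V(3,-2) = 0.000000; V(3,-1) = 0.000000; V(3,+0) = 0.000000; V(3,+1) = 4.342986; V(3,+2) = 12.414924; V(3,+3) = 22.373096
Backward induction: V(k, j) = exp(-r*dt) * [p_u * V(k+1, j+1) + p_m * V(k+1, j) + p_d * V(k+1, j-1)]
  V(2,-2) = exp(-r*dt) * [p_u*0.000000 + p_m*0.000000 + p_d*0.000000] = 0.000000
  V(2,-1) = exp(-r*dt) * [p_u*0.000000 + p_m*0.000000 + p_d*0.000000] = 0.000000
  V(2,+0) = exp(-r*dt) * [p_u*4.342986 + p_m*0.000000 + p_d*0.000000] = 0.715188
  V(2,+1) = exp(-r*dt) * [p_u*12.414924 + p_m*4.342986 + p_d*0.000000] = 4.919574
  V(2,+2) = exp(-r*dt) * [p_u*22.373096 + p_m*12.414924 + p_d*4.342986] = 12.625582
  V(1,-1) = exp(-r*dt) * [p_u*0.715188 + p_m*0.000000 + p_d*0.000000] = 0.117775
  V(1,+0) = exp(-r*dt) * [p_u*4.919574 + p_m*0.715188 + p_d*0.000000] = 1.283605
  V(1,+1) = exp(-r*dt) * [p_u*12.625582 + p_m*4.919574 + p_d*0.715188] = 5.454934
  V(0,+0) = exp(-r*dt) * [p_u*5.454934 + p_m*1.283605 + p_d*0.117775] = 1.767656

Answer: Price = V(0,0) = 1.7677
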